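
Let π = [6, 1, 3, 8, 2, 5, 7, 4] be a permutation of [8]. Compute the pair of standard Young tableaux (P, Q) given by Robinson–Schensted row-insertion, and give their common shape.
P = [1, 2, 4, 7] / [3, 5] / [6, 8];  Q = [1, 3, 4, 7] / [2, 6] / [5, 8];  common shape = (4, 2, 2)

Row-insert the values π_1, π_2, … into P one at a time, bumping the leftmost entry strictly greater than the inserted value down to the next row. The recording tableau Q records, in position (i, j), the step at which that cell was added to P.
  Insert 6 (step 1): P = [6];  Q = [1]
  Insert 1 (step 2): P = [1] / [6];  Q = [1] / [2]
  Insert 3 (step 3): P = [1, 3] / [6];  Q = [1, 3] / [2]
  Insert 8 (step 4): P = [1, 3, 8] / [6];  Q = [1, 3, 4] / [2]
  Insert 2 (step 5): P = [1, 2, 8] / [3] / [6];  Q = [1, 3, 4] / [2] / [5]
  Insert 5 (step 6): P = [1, 2, 5] / [3, 8] / [6];  Q = [1, 3, 4] / [2, 6] / [5]
  Insert 7 (step 7): P = [1, 2, 5, 7] / [3, 8] / [6];  Q = [1, 3, 4, 7] / [2, 6] / [5]
  Insert 4 (step 8): P = [1, 2, 4, 7] / [3, 5] / [6, 8];  Q = [1, 3, 4, 7] / [2, 6] / [5, 8]
Final shape: (4, 2, 2).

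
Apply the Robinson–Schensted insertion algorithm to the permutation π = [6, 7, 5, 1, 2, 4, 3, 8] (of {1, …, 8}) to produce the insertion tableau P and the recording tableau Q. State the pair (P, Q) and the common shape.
P = [1, 2, 3, 8] / [4, 7] / [5] / [6];  Q = [1, 2, 6, 8] / [3, 5] / [4] / [7];  common shape = (4, 2, 1, 1)

Row-insert the values π_1, π_2, … into P one at a time, bumping the leftmost entry strictly greater than the inserted value down to the next row. The recording tableau Q records, in position (i, j), the step at which that cell was added to P.
  Insert 6 (step 1): P = [6];  Q = [1]
  Insert 7 (step 2): P = [6, 7];  Q = [1, 2]
  Insert 5 (step 3): P = [5, 7] / [6];  Q = [1, 2] / [3]
  Insert 1 (step 4): P = [1, 7] / [5] / [6];  Q = [1, 2] / [3] / [4]
  Insert 2 (step 5): P = [1, 2] / [5, 7] / [6];  Q = [1, 2] / [3, 5] / [4]
  Insert 4 (step 6): P = [1, 2, 4] / [5, 7] / [6];  Q = [1, 2, 6] / [3, 5] / [4]
  Insert 3 (step 7): P = [1, 2, 3] / [4, 7] / [5] / [6];  Q = [1, 2, 6] / [3, 5] / [4] / [7]
  Insert 8 (step 8): P = [1, 2, 3, 8] / [4, 7] / [5] / [6];  Q = [1, 2, 6, 8] / [3, 5] / [4] / [7]
Final shape: (4, 2, 1, 1).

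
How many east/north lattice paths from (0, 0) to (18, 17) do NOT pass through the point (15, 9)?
Number of paths = 4321829490

Total paths from (0, 0) to (18, 17): C(35, 18) = 4537567650. Paths through (15, 9): (paths (0, 0) → (15, 9)) × (paths (15, 9) → (18, 17)) = C(24, 15) · C(11, 3) = 1307504 · 165 = 215738160. Avoidance count = 4537567650 − 215738160 = 4321829490.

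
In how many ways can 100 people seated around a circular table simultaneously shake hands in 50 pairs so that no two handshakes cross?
C_50 = 1978261657756160653623774456

These noncrossing handshakes are counted by the Catalan number C_n = (1/(n + 1)) · C(2n, n). For n = 50: C_50 = (1/51) · C(100, 50) = 100891344545564193334812497256/51 = 1978261657756160653623774456.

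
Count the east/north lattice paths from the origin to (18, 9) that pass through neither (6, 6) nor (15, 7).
Number of paths = 2653365

Inclusion–exclusion. Total paths: C(27, 18) = 4686825. Through P₁: C(12, 6)·C(15, 12) = 420420. Through P₂: C(22, 15)·C(5, 3) = 1705440. Since P₁ is strictly southwest of P₂, a monotone path through both must visit P₁ then P₂; paths through both = C(12, 6)·C(10, 9)·C(5, 3) = 92400. Avoid both = 4686825 − 420420 − 1705440 + 92400 = 2653365.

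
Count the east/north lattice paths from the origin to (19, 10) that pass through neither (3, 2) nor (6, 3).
Number of paths = 9264420

Inclusion–exclusion. Total paths: C(29, 19) = 20030010. Through P₁: C(5, 3)·C(24, 16) = 7354710. Through P₂: C(9, 6)·C(20, 13) = 6511680. Since P₁ is strictly southwest of P₂, a monotone path through both must visit P₁ then P₂; paths through both = C(5, 3)·C(4, 3)·C(20, 13) = 3100800. Avoid both = 20030010 − 7354710 − 6511680 + 3100800 = 9264420.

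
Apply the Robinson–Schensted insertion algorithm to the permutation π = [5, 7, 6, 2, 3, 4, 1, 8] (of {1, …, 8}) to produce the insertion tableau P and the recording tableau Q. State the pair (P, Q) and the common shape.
P = [1, 3, 4, 8] / [2, 6] / [5] / [7];  Q = [1, 2, 6, 8] / [3, 5] / [4] / [7];  common shape = (4, 2, 1, 1)

Row-insert the values π_1, π_2, … into P one at a time, bumping the leftmost entry strictly greater than the inserted value down to the next row. The recording tableau Q records, in position (i, j), the step at which that cell was added to P.
  Insert 5 (step 1): P = [5];  Q = [1]
  Insert 7 (step 2): P = [5, 7];  Q = [1, 2]
  Insert 6 (step 3): P = [5, 6] / [7];  Q = [1, 2] / [3]
  Insert 2 (step 4): P = [2, 6] / [5] / [7];  Q = [1, 2] / [3] / [4]
  Insert 3 (step 5): P = [2, 3] / [5, 6] / [7];  Q = [1, 2] / [3, 5] / [4]
  Insert 4 (step 6): P = [2, 3, 4] / [5, 6] / [7];  Q = [1, 2, 6] / [3, 5] / [4]
  Insert 1 (step 7): P = [1, 3, 4] / [2, 6] / [5] / [7];  Q = [1, 2, 6] / [3, 5] / [4] / [7]
  Insert 8 (step 8): P = [1, 3, 4, 8] / [2, 6] / [5] / [7];  Q = [1, 2, 6, 8] / [3, 5] / [4] / [7]
Final shape: (4, 2, 1, 1).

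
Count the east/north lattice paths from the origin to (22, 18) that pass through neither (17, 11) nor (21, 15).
Number of paths = 80113871400

Inclusion–exclusion. Total paths: C(40, 22) = 113380261800. Through P₁: C(28, 17)·C(12, 5) = 17007550560. Through P₂: C(36, 21)·C(4, 1) = 22271610240. Since P₁ is strictly southwest of P₂, a monotone path through both must visit P₁ then P₂; paths through both = C(28, 17)·C(8, 4)·C(4, 1) = 6012770400. Avoid both = 113380261800 − 17007550560 − 22271610240 + 6012770400 = 80113871400.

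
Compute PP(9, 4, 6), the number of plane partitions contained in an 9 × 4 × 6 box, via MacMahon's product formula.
PP(9, 4, 6) = 559299781040

Evaluate the triple product over i = 1..9, j = 1..4, k = 1..6. The factors are (2/1) · (3/2) · (4/3) · (5/4) · (6/5) · (7/6) · (3/2) · (4/3) · … (216 factors total). The numerators and denominators telescope so the product is an integer; carrying out the multiplication exactly gives PP(9, 4, 6) = 559299781040.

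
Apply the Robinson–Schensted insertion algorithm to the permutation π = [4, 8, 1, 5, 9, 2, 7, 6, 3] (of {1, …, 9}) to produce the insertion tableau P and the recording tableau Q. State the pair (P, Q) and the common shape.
P = [1, 2, 3] / [4, 5, 6] / [7, 9] / [8];  Q = [1, 2, 5] / [3, 4, 7] / [6, 8] / [9];  common shape = (3, 3, 2, 1)

Row-insert the values π_1, π_2, … into P one at a time, bumping the leftmost entry strictly greater than the inserted value down to the next row. The recording tableau Q records, in position (i, j), the step at which that cell was added to P.
  Insert 4 (step 1): P = [4];  Q = [1]
  Insert 8 (step 2): P = [4, 8];  Q = [1, 2]
  Insert 1 (step 3): P = [1, 8] / [4];  Q = [1, 2] / [3]
  Insert 5 (step 4): P = [1, 5] / [4, 8];  Q = [1, 2] / [3, 4]
  Insert 9 (step 5): P = [1, 5, 9] / [4, 8];  Q = [1, 2, 5] / [3, 4]
  Insert 2 (step 6): P = [1, 2, 9] / [4, 5] / [8];  Q = [1, 2, 5] / [3, 4] / [6]
  Insert 7 (step 7): P = [1, 2, 7] / [4, 5, 9] / [8];  Q = [1, 2, 5] / [3, 4, 7] / [6]
  Insert 6 (step 8): P = [1, 2, 6] / [4, 5, 7] / [8, 9];  Q = [1, 2, 5] / [3, 4, 7] / [6, 8]
  Insert 3 (step 9): P = [1, 2, 3] / [4, 5, 6] / [7, 9] / [8];  Q = [1, 2, 5] / [3, 4, 7] / [6, 8] / [9]
Final shape: (3, 3, 2, 1).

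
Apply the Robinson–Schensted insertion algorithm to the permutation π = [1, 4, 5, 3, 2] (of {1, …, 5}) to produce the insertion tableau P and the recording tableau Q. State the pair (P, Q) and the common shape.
P = [1, 2, 5] / [3] / [4];  Q = [1, 2, 3] / [4] / [5];  common shape = (3, 1, 1)

Row-insert the values π_1, π_2, … into P one at a time, bumping the leftmost entry strictly greater than the inserted value down to the next row. The recording tableau Q records, in position (i, j), the step at which that cell was added to P.
  Insert 1 (step 1): P = [1];  Q = [1]
  Insert 4 (step 2): P = [1, 4];  Q = [1, 2]
  Insert 5 (step 3): P = [1, 4, 5];  Q = [1, 2, 3]
  Insert 3 (step 4): P = [1, 3, 5] / [4];  Q = [1, 2, 3] / [4]
  Insert 2 (step 5): P = [1, 2, 5] / [3] / [4];  Q = [1, 2, 3] / [4] / [5]
Final shape: (3, 1, 1).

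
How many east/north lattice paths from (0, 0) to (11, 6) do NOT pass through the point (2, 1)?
Number of paths = 6370

Total paths from (0, 0) to (11, 6): C(17, 11) = 12376. Paths through (2, 1): (paths (0, 0) → (2, 1)) × (paths (2, 1) → (11, 6)) = C(3, 2) · C(14, 9) = 3 · 2002 = 6006. Avoidance count = 12376 − 6006 = 6370.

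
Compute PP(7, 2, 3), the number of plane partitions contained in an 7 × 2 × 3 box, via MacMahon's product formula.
PP(7, 2, 3) = 4950

Evaluate the triple product over i = 1..7, j = 1..2, k = 1..3. The factors are (2/1) · (3/2) · (4/3) · (3/2) · (4/3) · (5/4) · (3/2) · (4/3) · … (42 factors total). The numerators and denominators telescope so the product is an integer; carrying out the multiplication exactly gives PP(7, 2, 3) = 4950.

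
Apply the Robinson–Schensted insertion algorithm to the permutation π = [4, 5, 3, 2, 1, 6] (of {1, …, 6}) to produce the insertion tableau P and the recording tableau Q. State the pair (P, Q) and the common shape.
P = [1, 5, 6] / [2] / [3] / [4];  Q = [1, 2, 6] / [3] / [4] / [5];  common shape = (3, 1, 1, 1)

Row-insert the values π_1, π_2, … into P one at a time, bumping the leftmost entry strictly greater than the inserted value down to the next row. The recording tableau Q records, in position (i, j), the step at which that cell was added to P.
  Insert 4 (step 1): P = [4];  Q = [1]
  Insert 5 (step 2): P = [4, 5];  Q = [1, 2]
  Insert 3 (step 3): P = [3, 5] / [4];  Q = [1, 2] / [3]
  Insert 2 (step 4): P = [2, 5] / [3] / [4];  Q = [1, 2] / [3] / [4]
  Insert 1 (step 5): P = [1, 5] / [2] / [3] / [4];  Q = [1, 2] / [3] / [4] / [5]
  Insert 6 (step 6): P = [1, 5, 6] / [2] / [3] / [4];  Q = [1, 2, 6] / [3] / [4] / [5]
Final shape: (3, 1, 1, 1).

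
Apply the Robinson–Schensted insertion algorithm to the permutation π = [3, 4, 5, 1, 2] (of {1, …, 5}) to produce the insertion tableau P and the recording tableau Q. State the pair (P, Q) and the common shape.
P = [1, 2, 5] / [3, 4];  Q = [1, 2, 3] / [4, 5];  common shape = (3, 2)

Row-insert the values π_1, π_2, … into P one at a time, bumping the leftmost entry strictly greater than the inserted value down to the next row. The recording tableau Q records, in position (i, j), the step at which that cell was added to P.
  Insert 3 (step 1): P = [3];  Q = [1]
  Insert 4 (step 2): P = [3, 4];  Q = [1, 2]
  Insert 5 (step 3): P = [3, 4, 5];  Q = [1, 2, 3]
  Insert 1 (step 4): P = [1, 4, 5] / [3];  Q = [1, 2, 3] / [4]
  Insert 2 (step 5): P = [1, 2, 5] / [3, 4];  Q = [1, 2, 3] / [4, 5]
Final shape: (3, 2).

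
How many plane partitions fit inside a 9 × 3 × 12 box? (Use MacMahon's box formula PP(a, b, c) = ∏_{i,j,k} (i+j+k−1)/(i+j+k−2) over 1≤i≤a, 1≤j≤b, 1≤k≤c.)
PP(9, 3, 12) = 217233856319480

Evaluate the triple product over i = 1..9, j = 1..3, k = 1..12. The factors are (2/1) · (3/2) · (4/3) · (5/4) · (6/5) · (7/6) · (8/7) · (9/8) · … (324 factors total). The numerators and denominators telescope so the product is an integer; carrying out the multiplication exactly gives PP(9, 3, 12) = 217233856319480.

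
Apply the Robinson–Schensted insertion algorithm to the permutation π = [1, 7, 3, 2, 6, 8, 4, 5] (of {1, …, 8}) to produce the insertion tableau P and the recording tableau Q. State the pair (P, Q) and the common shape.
P = [1, 2, 4, 5] / [3, 6, 8] / [7];  Q = [1, 2, 5, 6] / [3, 7, 8] / [4];  common shape = (4, 3, 1)

Row-insert the values π_1, π_2, … into P one at a time, bumping the leftmost entry strictly greater than the inserted value down to the next row. The recording tableau Q records, in position (i, j), the step at which that cell was added to P.
  Insert 1 (step 1): P = [1];  Q = [1]
  Insert 7 (step 2): P = [1, 7];  Q = [1, 2]
  Insert 3 (step 3): P = [1, 3] / [7];  Q = [1, 2] / [3]
  Insert 2 (step 4): P = [1, 2] / [3] / [7];  Q = [1, 2] / [3] / [4]
  Insert 6 (step 5): P = [1, 2, 6] / [3] / [7];  Q = [1, 2, 5] / [3] / [4]
  Insert 8 (step 6): P = [1, 2, 6, 8] / [3] / [7];  Q = [1, 2, 5, 6] / [3] / [4]
  Insert 4 (step 7): P = [1, 2, 4, 8] / [3, 6] / [7];  Q = [1, 2, 5, 6] / [3, 7] / [4]
  Insert 5 (step 8): P = [1, 2, 4, 5] / [3, 6, 8] / [7];  Q = [1, 2, 5, 6] / [3, 7, 8] / [4]
Final shape: (4, 3, 1).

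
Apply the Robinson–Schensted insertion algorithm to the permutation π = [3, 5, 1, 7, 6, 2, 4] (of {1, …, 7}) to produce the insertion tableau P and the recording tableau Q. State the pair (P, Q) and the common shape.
P = [1, 2, 4] / [3, 5, 6] / [7];  Q = [1, 2, 4] / [3, 5, 7] / [6];  common shape = (3, 3, 1)

Row-insert the values π_1, π_2, … into P one at a time, bumping the leftmost entry strictly greater than the inserted value down to the next row. The recording tableau Q records, in position (i, j), the step at which that cell was added to P.
  Insert 3 (step 1): P = [3];  Q = [1]
  Insert 5 (step 2): P = [3, 5];  Q = [1, 2]
  Insert 1 (step 3): P = [1, 5] / [3];  Q = [1, 2] / [3]
  Insert 7 (step 4): P = [1, 5, 7] / [3];  Q = [1, 2, 4] / [3]
  Insert 6 (step 5): P = [1, 5, 6] / [3, 7];  Q = [1, 2, 4] / [3, 5]
  Insert 2 (step 6): P = [1, 2, 6] / [3, 5] / [7];  Q = [1, 2, 4] / [3, 5] / [6]
  Insert 4 (step 7): P = [1, 2, 4] / [3, 5, 6] / [7];  Q = [1, 2, 4] / [3, 5, 7] / [6]
Final shape: (3, 3, 1).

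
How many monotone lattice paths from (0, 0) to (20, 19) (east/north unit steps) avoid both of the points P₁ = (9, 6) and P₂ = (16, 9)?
Number of paths = 54986246315

Inclusion–exclusion. Total paths: C(39, 20) = 68923264410. Through P₁: C(15, 9)·C(24, 11) = 12493200720. Through P₂: C(25, 16)·C(14, 4) = 2045017975. Since P₁ is strictly southwest of P₂, a monotone path through both must visit P₁ then P₂; paths through both = C(15, 9)·C(10, 7)·C(14, 4) = 601200600. Avoid both = 68923264410 − 12493200720 − 2045017975 + 601200600 = 54986246315.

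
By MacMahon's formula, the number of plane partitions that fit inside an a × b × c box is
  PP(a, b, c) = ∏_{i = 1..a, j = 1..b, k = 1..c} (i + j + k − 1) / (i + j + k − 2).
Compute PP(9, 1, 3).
PP(9, 1, 3) = 220

Evaluate the triple product over i = 1..9, j = 1..1, k = 1..3. The factors are (2/1) · (3/2) · (4/3) · (3/2) · (4/3) · (5/4) · (4/3) · (5/4) · … (27 factors total). The numerators and denominators telescope so the product is an integer; carrying out the multiplication exactly gives PP(9, 1, 3) = 220.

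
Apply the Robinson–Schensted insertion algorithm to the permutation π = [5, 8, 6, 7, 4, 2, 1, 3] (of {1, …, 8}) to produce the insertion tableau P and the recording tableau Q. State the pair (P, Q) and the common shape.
P = [1, 3, 7] / [2, 6] / [4] / [5] / [8];  Q = [1, 2, 4] / [3, 8] / [5] / [6] / [7];  common shape = (3, 2, 1, 1, 1)

Row-insert the values π_1, π_2, … into P one at a time, bumping the leftmost entry strictly greater than the inserted value down to the next row. The recording tableau Q records, in position (i, j), the step at which that cell was added to P.
  Insert 5 (step 1): P = [5];  Q = [1]
  Insert 8 (step 2): P = [5, 8];  Q = [1, 2]
  Insert 6 (step 3): P = [5, 6] / [8];  Q = [1, 2] / [3]
  Insert 7 (step 4): P = [5, 6, 7] / [8];  Q = [1, 2, 4] / [3]
  Insert 4 (step 5): P = [4, 6, 7] / [5] / [8];  Q = [1, 2, 4] / [3] / [5]
  Insert 2 (step 6): P = [2, 6, 7] / [4] / [5] / [8];  Q = [1, 2, 4] / [3] / [5] / [6]
  Insert 1 (step 7): P = [1, 6, 7] / [2] / [4] / [5] / [8];  Q = [1, 2, 4] / [3] / [5] / [6] / [7]
  Insert 3 (step 8): P = [1, 3, 7] / [2, 6] / [4] / [5] / [8];  Q = [1, 2, 4] / [3, 8] / [5] / [6] / [7]
Final shape: (3, 2, 1, 1, 1).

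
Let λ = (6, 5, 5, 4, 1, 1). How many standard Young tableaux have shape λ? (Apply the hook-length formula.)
# SYT of shape (6, 5, 5, 4, 1, 1) = 1018467450

Hook-length formula: f^λ = n! / Π hook(c), product over all cells c of the Young diagram. For λ = (6, 5, 5, 4, 1, 1), n = 22 boxes. Hook lengths by row (left-to-right, top-to-bottom): [11, 8, 7, 6, 4, 1]; [9, 6, 5, 4, 2]; [8, 5, 4, 3, 1]; [6, 3, 2, 1]; [2]; [1]. Product of hooks = 1103619686400. So f^λ = 22! / 1103619686400 = 1124000727777607680000 / 1103619686400 = 1018467450.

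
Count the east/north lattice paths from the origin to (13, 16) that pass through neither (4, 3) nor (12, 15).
Number of paths = 24504395

Inclusion–exclusion. Total paths: C(29, 13) = 67863915. Through P₁: C(7, 4)·C(22, 9) = 17409700. Through P₂: C(27, 12)·C(2, 1) = 34767720. Since P₁ is strictly southwest of P₂, a monotone path through both must visit P₁ then P₂; paths through both = C(7, 4)·C(20, 8)·C(2, 1) = 8817900. Avoid both = 67863915 − 17409700 − 34767720 + 8817900 = 24504395.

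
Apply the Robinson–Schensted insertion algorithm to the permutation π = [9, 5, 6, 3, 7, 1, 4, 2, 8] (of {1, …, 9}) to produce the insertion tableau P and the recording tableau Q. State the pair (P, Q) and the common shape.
P = [1, 2, 7, 8] / [3, 4] / [5, 6] / [9];  Q = [1, 3, 5, 9] / [2, 7] / [4, 8] / [6];  common shape = (4, 2, 2, 1)

Row-insert the values π_1, π_2, … into P one at a time, bumping the leftmost entry strictly greater than the inserted value down to the next row. The recording tableau Q records, in position (i, j), the step at which that cell was added to P.
  Insert 9 (step 1): P = [9];  Q = [1]
  Insert 5 (step 2): P = [5] / [9];  Q = [1] / [2]
  Insert 6 (step 3): P = [5, 6] / [9];  Q = [1, 3] / [2]
  Insert 3 (step 4): P = [3, 6] / [5] / [9];  Q = [1, 3] / [2] / [4]
  Insert 7 (step 5): P = [3, 6, 7] / [5] / [9];  Q = [1, 3, 5] / [2] / [4]
  Insert 1 (step 6): P = [1, 6, 7] / [3] / [5] / [9];  Q = [1, 3, 5] / [2] / [4] / [6]
  Insert 4 (step 7): P = [1, 4, 7] / [3, 6] / [5] / [9];  Q = [1, 3, 5] / [2, 7] / [4] / [6]
  Insert 2 (step 8): P = [1, 2, 7] / [3, 4] / [5, 6] / [9];  Q = [1, 3, 5] / [2, 7] / [4, 8] / [6]
  Insert 8 (step 9): P = [1, 2, 7, 8] / [3, 4] / [5, 6] / [9];  Q = [1, 3, 5, 9] / [2, 7] / [4, 8] / [6]
Final shape: (4, 2, 2, 1).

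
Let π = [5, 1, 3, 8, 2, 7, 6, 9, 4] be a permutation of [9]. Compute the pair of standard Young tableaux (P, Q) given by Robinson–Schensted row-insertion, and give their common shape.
P = [1, 2, 4, 9] / [3, 6] / [5, 7] / [8];  Q = [1, 3, 4, 8] / [2, 6] / [5, 7] / [9];  common shape = (4, 2, 2, 1)

Row-insert the values π_1, π_2, … into P one at a time, bumping the leftmost entry strictly greater than the inserted value down to the next row. The recording tableau Q records, in position (i, j), the step at which that cell was added to P.
  Insert 5 (step 1): P = [5];  Q = [1]
  Insert 1 (step 2): P = [1] / [5];  Q = [1] / [2]
  Insert 3 (step 3): P = [1, 3] / [5];  Q = [1, 3] / [2]
  Insert 8 (step 4): P = [1, 3, 8] / [5];  Q = [1, 3, 4] / [2]
  Insert 2 (step 5): P = [1, 2, 8] / [3] / [5];  Q = [1, 3, 4] / [2] / [5]
  Insert 7 (step 6): P = [1, 2, 7] / [3, 8] / [5];  Q = [1, 3, 4] / [2, 6] / [5]
  Insert 6 (step 7): P = [1, 2, 6] / [3, 7] / [5, 8];  Q = [1, 3, 4] / [2, 6] / [5, 7]
  Insert 9 (step 8): P = [1, 2, 6, 9] / [3, 7] / [5, 8];  Q = [1, 3, 4, 8] / [2, 6] / [5, 7]
  Insert 4 (step 9): P = [1, 2, 4, 9] / [3, 6] / [5, 7] / [8];  Q = [1, 3, 4, 8] / [2, 6] / [5, 7] / [9]
Final shape: (4, 2, 2, 1).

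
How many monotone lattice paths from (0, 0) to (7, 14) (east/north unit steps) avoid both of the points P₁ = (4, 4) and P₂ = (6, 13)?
Number of paths = 49696

Inclusion–exclusion. Total paths: C(21, 7) = 116280. Through P₁: C(8, 4)·C(13, 3) = 20020. Through P₂: C(19, 6)·C(2, 1) = 54264. Since P₁ is strictly southwest of P₂, a monotone path through both must visit P₁ then P₂; paths through both = C(8, 4)·C(11, 2)·C(2, 1) = 7700. Avoid both = 116280 − 20020 − 54264 + 7700 = 49696.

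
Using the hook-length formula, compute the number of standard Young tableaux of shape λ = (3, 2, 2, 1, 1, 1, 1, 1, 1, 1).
# SYT of shape (3, 2, 2, 1, 1, 1, 1, 1, 1, 1) = 2002

Hook-length formula: f^λ = n! / Π hook(c), product over all cells c of the Young diagram. For λ = (3, 2, 2, 1, 1, 1, 1, 1, 1, 1), n = 14 boxes. Hook lengths by row (left-to-right, top-to-bottom): [12, 4, 1]; [10, 2]; [9, 1]; [7]; [6]; [5]; [4]; [3]; [2]; [1]. Product of hooks = 43545600. So f^λ = 14! / 43545600 = 87178291200 / 43545600 = 2002.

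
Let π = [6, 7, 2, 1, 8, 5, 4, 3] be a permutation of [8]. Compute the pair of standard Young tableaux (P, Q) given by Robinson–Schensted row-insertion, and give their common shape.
P = [1, 3, 8] / [2, 4] / [5, 7] / [6];  Q = [1, 2, 5] / [3, 6] / [4, 7] / [8];  common shape = (3, 2, 2, 1)

Row-insert the values π_1, π_2, … into P one at a time, bumping the leftmost entry strictly greater than the inserted value down to the next row. The recording tableau Q records, in position (i, j), the step at which that cell was added to P.
  Insert 6 (step 1): P = [6];  Q = [1]
  Insert 7 (step 2): P = [6, 7];  Q = [1, 2]
  Insert 2 (step 3): P = [2, 7] / [6];  Q = [1, 2] / [3]
  Insert 1 (step 4): P = [1, 7] / [2] / [6];  Q = [1, 2] / [3] / [4]
  Insert 8 (step 5): P = [1, 7, 8] / [2] / [6];  Q = [1, 2, 5] / [3] / [4]
  Insert 5 (step 6): P = [1, 5, 8] / [2, 7] / [6];  Q = [1, 2, 5] / [3, 6] / [4]
  Insert 4 (step 7): P = [1, 4, 8] / [2, 5] / [6, 7];  Q = [1, 2, 5] / [3, 6] / [4, 7]
  Insert 3 (step 8): P = [1, 3, 8] / [2, 4] / [5, 7] / [6];  Q = [1, 2, 5] / [3, 6] / [4, 7] / [8]
Final shape: (3, 2, 2, 1).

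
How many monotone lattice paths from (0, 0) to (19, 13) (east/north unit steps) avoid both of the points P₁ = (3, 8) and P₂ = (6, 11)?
Number of paths = 343063035

Inclusion–exclusion. Total paths: C(32, 19) = 347373600. Through P₁: C(11, 3)·C(21, 16) = 3357585. Through P₂: C(17, 6)·C(15, 13) = 1299480. Since P₁ is strictly southwest of P₂, a monotone path through both must visit P₁ then P₂; paths through both = C(11, 3)·C(6, 3)·C(15, 13) = 346500. Avoid both = 347373600 − 3357585 − 1299480 + 346500 = 343063035.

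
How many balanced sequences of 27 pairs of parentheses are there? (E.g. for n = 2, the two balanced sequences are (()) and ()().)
C_27 = 69533550916004

These balanced parentheses are counted by the Catalan number C_n = (1/(n + 1)) · C(2n, n). For n = 27: C_27 = (1/28) · C(54, 27) = 1946939425648112/28 = 69533550916004.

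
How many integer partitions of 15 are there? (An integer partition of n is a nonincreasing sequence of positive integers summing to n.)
p(15) = 176

Compute p(n) via the recurrence p(n, m) = p(n, m−1) + p(n−m, m), where p(n, m) counts partitions of n with all parts ≤ m and p(n) = p(n, n). The base cases are p(0, m) = 1 and p(n, 0) = 0 for n > 0. Filling the table yields p(15) = 176. (Euler's pentagonal recurrence is an alternative.)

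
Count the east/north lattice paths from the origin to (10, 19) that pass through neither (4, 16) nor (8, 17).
Number of paths = 13278930

Inclusion–exclusion. Total paths: C(29, 10) = 20030010. Through P₁: C(20, 4)·C(9, 6) = 406980. Through P₂: C(25, 8)·C(4, 2) = 6489450. Since P₁ is strictly southwest of P₂, a monotone path through both must visit P₁ then P₂; paths through both = C(20, 4)·C(5, 4)·C(4, 2) = 145350. Avoid both = 20030010 − 406980 − 6489450 + 145350 = 13278930.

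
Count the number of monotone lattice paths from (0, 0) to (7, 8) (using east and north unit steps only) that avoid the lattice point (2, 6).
Number of paths = 5847

Total paths from (0, 0) to (7, 8): C(15, 7) = 6435. Paths through (2, 6): (paths (0, 0) → (2, 6)) × (paths (2, 6) → (7, 8)) = C(8, 2) · C(7, 5) = 28 · 21 = 588. Avoidance count = 6435 − 588 = 5847.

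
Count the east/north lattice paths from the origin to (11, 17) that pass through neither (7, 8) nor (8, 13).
Number of paths = 11102355

Inclusion–exclusion. Total paths: C(28, 11) = 21474180. Through P₁: C(15, 7)·C(13, 4) = 4601025. Through P₂: C(21, 8)·C(7, 3) = 7122150. Since P₁ is strictly southwest of P₂, a monotone path through both must visit P₁ then P₂; paths through both = C(15, 7)·C(6, 1)·C(7, 3) = 1351350. Avoid both = 21474180 − 4601025 − 7122150 + 1351350 = 11102355.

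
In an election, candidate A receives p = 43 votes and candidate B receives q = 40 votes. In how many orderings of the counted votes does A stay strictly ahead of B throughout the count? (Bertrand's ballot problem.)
Strict-lead orderings = 28930511320266545825220

Total orderings of the 83 votes with 43 for A: C(83, 43) = 800410813194041101164420. By the Bertrand ballot formula (Cycle Lemma / reflection principle), the number of orderings in which A is strictly ahead of B throughout is (p − q)/(p + q) · C(p + q, p) = (43 − 40)/(43 + 40) · 800410813194041101164420 = 28930511320266545825220.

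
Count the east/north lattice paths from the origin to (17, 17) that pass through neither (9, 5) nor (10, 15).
Number of paths = 1964531712

Inclusion–exclusion. Total paths: C(34, 17) = 2333606220. Through P₁: C(14, 9)·C(20, 8) = 252191940. Through P₂: C(25, 10)·C(9, 7) = 117675360. Since P₁ is strictly southwest of P₂, a monotone path through both must visit P₁ then P₂; paths through both = C(14, 9)·C(11, 1)·C(9, 7) = 792792. Avoid both = 2333606220 − 252191940 − 117675360 + 792792 = 1964531712.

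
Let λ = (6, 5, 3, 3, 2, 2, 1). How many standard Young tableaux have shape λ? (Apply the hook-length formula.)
# SYT of shape (6, 5, 3, 3, 2, 2, 1) = 3456969516

Hook-length formula: f^λ = n! / Π hook(c), product over all cells c of the Young diagram. For λ = (6, 5, 3, 3, 2, 2, 1), n = 22 boxes. Hook lengths by row (left-to-right, top-to-bottom): [12, 10, 7, 4, 3, 1]; [10, 8, 5, 2, 1]; [7, 5, 2]; [6, 4, 1]; [4, 2]; [3, 1]; [1]. Product of hooks = 325140480000. So f^λ = 22! / 325140480000 = 1124000727777607680000 / 325140480000 = 3456969516.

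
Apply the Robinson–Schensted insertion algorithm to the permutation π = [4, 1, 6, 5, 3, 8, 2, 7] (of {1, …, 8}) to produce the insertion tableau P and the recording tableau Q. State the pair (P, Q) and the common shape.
P = [1, 2, 7] / [3, 5, 8] / [4] / [6];  Q = [1, 3, 6] / [2, 4, 8] / [5] / [7];  common shape = (3, 3, 1, 1)

Row-insert the values π_1, π_2, … into P one at a time, bumping the leftmost entry strictly greater than the inserted value down to the next row. The recording tableau Q records, in position (i, j), the step at which that cell was added to P.
  Insert 4 (step 1): P = [4];  Q = [1]
  Insert 1 (step 2): P = [1] / [4];  Q = [1] / [2]
  Insert 6 (step 3): P = [1, 6] / [4];  Q = [1, 3] / [2]
  Insert 5 (step 4): P = [1, 5] / [4, 6];  Q = [1, 3] / [2, 4]
  Insert 3 (step 5): P = [1, 3] / [4, 5] / [6];  Q = [1, 3] / [2, 4] / [5]
  Insert 8 (step 6): P = [1, 3, 8] / [4, 5] / [6];  Q = [1, 3, 6] / [2, 4] / [5]
  Insert 2 (step 7): P = [1, 2, 8] / [3, 5] / [4] / [6];  Q = [1, 3, 6] / [2, 4] / [5] / [7]
  Insert 7 (step 8): P = [1, 2, 7] / [3, 5, 8] / [4] / [6];  Q = [1, 3, 6] / [2, 4, 8] / [5] / [7]
Final shape: (3, 3, 1, 1).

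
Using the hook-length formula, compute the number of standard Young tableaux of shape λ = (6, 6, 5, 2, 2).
# SYT of shape (6, 6, 5, 2, 2) = 181060880

Hook-length formula: f^λ = n! / Π hook(c), product over all cells c of the Young diagram. For λ = (6, 6, 5, 2, 2), n = 21 boxes. Hook lengths by row (left-to-right, top-to-bottom): [10, 9, 6, 5, 4, 2]; [9, 8, 5, 4, 3, 1]; [7, 6, 3, 2, 1]; [3, 2]; [2, 1]. Product of hooks = 282175488000. So f^λ = 21! / 282175488000 = 51090942171709440000 / 282175488000 = 181060880.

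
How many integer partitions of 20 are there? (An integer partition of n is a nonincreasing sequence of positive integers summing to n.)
p(20) = 627

Compute p(n) via the recurrence p(n, m) = p(n, m−1) + p(n−m, m), where p(n, m) counts partitions of n with all parts ≤ m and p(n) = p(n, n). The base cases are p(0, m) = 1 and p(n, 0) = 0 for n > 0. Filling the table yields p(20) = 627. (Euler's pentagonal recurrence is an alternative.)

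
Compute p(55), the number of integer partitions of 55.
p(55) = 451276

Compute p(n) via the recurrence p(n, m) = p(n, m−1) + p(n−m, m), where p(n, m) counts partitions of n with all parts ≤ m and p(n) = p(n, n). The base cases are p(0, m) = 1 and p(n, 0) = 0 for n > 0. Filling the table yields p(55) = 451276. (Euler's pentagonal recurrence is an alternative.)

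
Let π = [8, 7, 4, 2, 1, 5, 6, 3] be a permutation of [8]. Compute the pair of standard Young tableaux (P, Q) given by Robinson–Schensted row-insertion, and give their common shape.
P = [1, 3, 6] / [2, 5] / [4] / [7] / [8];  Q = [1, 6, 7] / [2, 8] / [3] / [4] / [5];  common shape = (3, 2, 1, 1, 1)

Row-insert the values π_1, π_2, … into P one at a time, bumping the leftmost entry strictly greater than the inserted value down to the next row. The recording tableau Q records, in position (i, j), the step at which that cell was added to P.
  Insert 8 (step 1): P = [8];  Q = [1]
  Insert 7 (step 2): P = [7] / [8];  Q = [1] / [2]
  Insert 4 (step 3): P = [4] / [7] / [8];  Q = [1] / [2] / [3]
  Insert 2 (step 4): P = [2] / [4] / [7] / [8];  Q = [1] / [2] / [3] / [4]
  Insert 1 (step 5): P = [1] / [2] / [4] / [7] / [8];  Q = [1] / [2] / [3] / [4] / [5]
  Insert 5 (step 6): P = [1, 5] / [2] / [4] / [7] / [8];  Q = [1, 6] / [2] / [3] / [4] / [5]
  Insert 6 (step 7): P = [1, 5, 6] / [2] / [4] / [7] / [8];  Q = [1, 6, 7] / [2] / [3] / [4] / [5]
  Insert 3 (step 8): P = [1, 3, 6] / [2, 5] / [4] / [7] / [8];  Q = [1, 6, 7] / [2, 8] / [3] / [4] / [5]
Final shape: (3, 2, 1, 1, 1).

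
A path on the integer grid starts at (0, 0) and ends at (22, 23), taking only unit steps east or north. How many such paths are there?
Number of paths = 4116715363800

A monotone lattice path from (0, 0) to (22, 23) consists of 22 east steps and 23 north steps in some order, so it is determined by which 22 of the 45 steps are east. The count is C(45, 22) = 4116715363800.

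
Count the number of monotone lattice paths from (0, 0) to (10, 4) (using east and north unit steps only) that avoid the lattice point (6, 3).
Number of paths = 581

Total paths from (0, 0) to (10, 4): C(14, 10) = 1001. Paths through (6, 3): (paths (0, 0) → (6, 3)) × (paths (6, 3) → (10, 4)) = C(9, 6) · C(5, 4) = 84 · 5 = 420. Avoidance count = 1001 − 420 = 581.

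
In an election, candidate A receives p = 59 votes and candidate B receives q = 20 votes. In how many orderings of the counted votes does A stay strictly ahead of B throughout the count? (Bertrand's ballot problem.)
Strict-lead orderings = 1308961989363368340

Total orderings of the 79 votes with 59 for A: C(79, 59) = 2651487106659130740. By the Bertrand ballot formula (Cycle Lemma / reflection principle), the number of orderings in which A is strictly ahead of B throughout is (p − q)/(p + q) · C(p + q, p) = (59 − 20)/(59 + 20) · 2651487106659130740 = 1308961989363368340.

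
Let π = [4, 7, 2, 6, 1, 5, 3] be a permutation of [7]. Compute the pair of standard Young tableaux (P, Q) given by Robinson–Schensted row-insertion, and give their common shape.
P = [1, 3] / [2, 5] / [4, 6] / [7];  Q = [1, 2] / [3, 4] / [5, 6] / [7];  common shape = (2, 2, 2, 1)

Row-insert the values π_1, π_2, … into P one at a time, bumping the leftmost entry strictly greater than the inserted value down to the next row. The recording tableau Q records, in position (i, j), the step at which that cell was added to P.
  Insert 4 (step 1): P = [4];  Q = [1]
  Insert 7 (step 2): P = [4, 7];  Q = [1, 2]
  Insert 2 (step 3): P = [2, 7] / [4];  Q = [1, 2] / [3]
  Insert 6 (step 4): P = [2, 6] / [4, 7];  Q = [1, 2] / [3, 4]
  Insert 1 (step 5): P = [1, 6] / [2, 7] / [4];  Q = [1, 2] / [3, 4] / [5]
  Insert 5 (step 6): P = [1, 5] / [2, 6] / [4, 7];  Q = [1, 2] / [3, 4] / [5, 6]
  Insert 3 (step 7): P = [1, 3] / [2, 5] / [4, 6] / [7];  Q = [1, 2] / [3, 4] / [5, 6] / [7]
Final shape: (2, 2, 2, 1).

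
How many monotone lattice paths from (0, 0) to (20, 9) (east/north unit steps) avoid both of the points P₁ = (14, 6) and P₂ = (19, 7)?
Number of paths = 5483445

Inclusion–exclusion. Total paths: C(29, 20) = 10015005. Through P₁: C(20, 14)·C(9, 6) = 3255840. Through P₂: C(26, 19)·C(3, 1) = 1973400. Since P₁ is strictly southwest of P₂, a monotone path through both must visit P₁ then P₂; paths through both = C(20, 14)·C(6, 5)·C(3, 1) = 697680. Avoid both = 10015005 − 3255840 − 1973400 + 697680 = 5483445.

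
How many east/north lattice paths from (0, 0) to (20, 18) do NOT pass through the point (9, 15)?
Number of paths = 33102069154

Total paths from (0, 0) to (20, 18): C(38, 20) = 33578000610. Paths through (9, 15): (paths (0, 0) → (9, 15)) × (paths (9, 15) → (20, 18)) = C(24, 9) · C(14, 11) = 1307504 · 364 = 475931456. Avoidance count = 33578000610 − 475931456 = 33102069154.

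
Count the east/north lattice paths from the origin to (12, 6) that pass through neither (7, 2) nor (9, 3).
Number of paths = 11788

Inclusion–exclusion. Total paths: C(18, 12) = 18564. Through P₁: C(9, 7)·C(9, 5) = 4536. Through P₂: C(12, 9)·C(6, 3) = 4400. Since P₁ is strictly southwest of P₂, a monotone path through both must visit P₁ then P₂; paths through both = C(9, 7)·C(3, 2)·C(6, 3) = 2160. Avoid both = 18564 − 4536 − 4400 + 2160 = 11788.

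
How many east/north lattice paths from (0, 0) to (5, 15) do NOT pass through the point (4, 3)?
Number of paths = 15049

Total paths from (0, 0) to (5, 15): C(20, 5) = 15504. Paths through (4, 3): (paths (0, 0) → (4, 3)) × (paths (4, 3) → (5, 15)) = C(7, 4) · C(13, 1) = 35 · 13 = 455. Avoidance count = 15504 − 455 = 15049.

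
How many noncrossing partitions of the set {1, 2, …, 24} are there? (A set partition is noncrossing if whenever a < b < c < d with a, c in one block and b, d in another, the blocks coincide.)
C_24 = 1289904147324

These noncrossing partitions are counted by the Catalan number C_n = (1/(n + 1)) · C(2n, n). For n = 24: C_24 = (1/25) · C(48, 24) = 32247603683100/25 = 1289904147324.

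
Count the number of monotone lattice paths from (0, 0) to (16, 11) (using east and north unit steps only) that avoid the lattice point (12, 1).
Number of paths = 13024882

Total paths from (0, 0) to (16, 11): C(27, 16) = 13037895. Paths through (12, 1): (paths (0, 0) → (12, 1)) × (paths (12, 1) → (16, 11)) = C(13, 12) · C(14, 4) = 13 · 1001 = 13013. Avoidance count = 13037895 − 13013 = 13024882.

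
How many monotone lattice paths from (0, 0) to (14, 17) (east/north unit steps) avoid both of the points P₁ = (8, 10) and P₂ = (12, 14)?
Number of paths = 124147397

Inclusion–exclusion. Total paths: C(31, 14) = 265182525. Through P₁: C(18, 8)·C(13, 6) = 75088728. Through P₂: C(26, 12)·C(5, 2) = 96577000. Since P₁ is strictly southwest of P₂, a monotone path through both must visit P₁ then P₂; paths through both = C(18, 8)·C(8, 4)·C(5, 2) = 30630600. Avoid both = 265182525 − 75088728 − 96577000 + 30630600 = 124147397.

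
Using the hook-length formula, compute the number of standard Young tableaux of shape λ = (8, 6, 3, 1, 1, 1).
# SYT of shape (8, 6, 3, 1, 1, 1) = 83566560

Hook-length formula: f^λ = n! / Π hook(c), product over all cells c of the Young diagram. For λ = (8, 6, 3, 1, 1, 1), n = 20 boxes. Hook lengths by row (left-to-right, top-to-bottom): [13, 9, 8, 6, 5, 4, 2, 1]; [10, 6, 5, 3, 2, 1]; [6, 2, 1]; [3]; [2]; [1]. Product of hooks = 29113344000. So f^λ = 20! / 29113344000 = 2432902008176640000 / 29113344000 = 83566560.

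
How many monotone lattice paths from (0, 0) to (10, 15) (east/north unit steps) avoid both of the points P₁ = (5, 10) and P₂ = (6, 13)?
Number of paths = 2285204

Inclusion–exclusion. Total paths: C(25, 10) = 3268760. Through P₁: C(15, 5)·C(10, 5) = 756756. Through P₂: C(19, 6)·C(6, 4) = 406980. Since P₁ is strictly southwest of P₂, a monotone path through both must visit P₁ then P₂; paths through both = C(15, 5)·C(4, 1)·C(6, 4) = 180180. Avoid both = 3268760 − 756756 − 406980 + 180180 = 2285204.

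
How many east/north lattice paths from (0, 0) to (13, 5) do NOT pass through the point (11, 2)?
Number of paths = 7788

Total paths from (0, 0) to (13, 5): C(18, 13) = 8568. Paths through (11, 2): (paths (0, 0) → (11, 2)) × (paths (11, 2) → (13, 5)) = C(13, 11) · C(5, 2) = 78 · 10 = 780. Avoidance count = 8568 − 780 = 7788.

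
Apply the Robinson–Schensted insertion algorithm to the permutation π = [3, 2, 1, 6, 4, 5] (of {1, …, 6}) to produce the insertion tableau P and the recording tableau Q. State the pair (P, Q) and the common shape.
P = [1, 4, 5] / [2, 6] / [3];  Q = [1, 4, 6] / [2, 5] / [3];  common shape = (3, 2, 1)

Row-insert the values π_1, π_2, … into P one at a time, bumping the leftmost entry strictly greater than the inserted value down to the next row. The recording tableau Q records, in position (i, j), the step at which that cell was added to P.
  Insert 3 (step 1): P = [3];  Q = [1]
  Insert 2 (step 2): P = [2] / [3];  Q = [1] / [2]
  Insert 1 (step 3): P = [1] / [2] / [3];  Q = [1] / [2] / [3]
  Insert 6 (step 4): P = [1, 6] / [2] / [3];  Q = [1, 4] / [2] / [3]
  Insert 4 (step 5): P = [1, 4] / [2, 6] / [3];  Q = [1, 4] / [2, 5] / [3]
  Insert 5 (step 6): P = [1, 4, 5] / [2, 6] / [3];  Q = [1, 4, 6] / [2, 5] / [3]
Final shape: (3, 2, 1).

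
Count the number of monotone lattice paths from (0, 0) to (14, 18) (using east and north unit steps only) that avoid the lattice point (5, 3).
Number of paths = 398215376

Total paths from (0, 0) to (14, 18): C(32, 14) = 471435600. Paths through (5, 3): (paths (0, 0) → (5, 3)) × (paths (5, 3) → (14, 18)) = C(8, 5) · C(24, 9) = 56 · 1307504 = 73220224. Avoidance count = 471435600 − 73220224 = 398215376.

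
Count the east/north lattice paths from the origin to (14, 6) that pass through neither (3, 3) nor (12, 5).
Number of paths = 16216

Inclusion–exclusion. Total paths: C(20, 14) = 38760. Through P₁: C(6, 3)·C(14, 11) = 7280. Through P₂: C(17, 12)·C(3, 2) = 18564. Since P₁ is strictly southwest of P₂, a monotone path through both must visit P₁ then P₂; paths through both = C(6, 3)·C(11, 9)·C(3, 2) = 3300. Avoid both = 38760 − 7280 − 18564 + 3300 = 16216.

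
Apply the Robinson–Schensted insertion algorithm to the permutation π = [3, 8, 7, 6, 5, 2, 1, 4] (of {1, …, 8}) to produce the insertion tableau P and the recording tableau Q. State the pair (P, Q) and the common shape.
P = [1, 4] / [2, 5] / [3] / [6] / [7] / [8];  Q = [1, 2] / [3, 8] / [4] / [5] / [6] / [7];  common shape = (2, 2, 1, 1, 1, 1)

Row-insert the values π_1, π_2, … into P one at a time, bumping the leftmost entry strictly greater than the inserted value down to the next row. The recording tableau Q records, in position (i, j), the step at which that cell was added to P.
  Insert 3 (step 1): P = [3];  Q = [1]
  Insert 8 (step 2): P = [3, 8];  Q = [1, 2]
  Insert 7 (step 3): P = [3, 7] / [8];  Q = [1, 2] / [3]
  Insert 6 (step 4): P = [3, 6] / [7] / [8];  Q = [1, 2] / [3] / [4]
  Insert 5 (step 5): P = [3, 5] / [6] / [7] / [8];  Q = [1, 2] / [3] / [4] / [5]
  Insert 2 (step 6): P = [2, 5] / [3] / [6] / [7] / [8];  Q = [1, 2] / [3] / [4] / [5] / [6]
  Insert 1 (step 7): P = [1, 5] / [2] / [3] / [6] / [7] / [8];  Q = [1, 2] / [3] / [4] / [5] / [6] / [7]
  Insert 4 (step 8): P = [1, 4] / [2, 5] / [3] / [6] / [7] / [8];  Q = [1, 2] / [3, 8] / [4] / [5] / [6] / [7]
Final shape: (2, 2, 1, 1, 1, 1).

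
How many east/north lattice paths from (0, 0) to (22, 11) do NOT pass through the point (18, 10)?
Number of paths = 127921170

Total paths from (0, 0) to (22, 11): C(33, 22) = 193536720. Paths through (18, 10): (paths (0, 0) → (18, 10)) × (paths (18, 10) → (22, 11)) = C(28, 18) · C(5, 4) = 13123110 · 5 = 65615550. Avoidance count = 193536720 − 65615550 = 127921170.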